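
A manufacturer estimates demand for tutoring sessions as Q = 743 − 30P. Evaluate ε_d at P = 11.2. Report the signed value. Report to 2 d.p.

At P = 11.2, Q = 407.
dQ/dP = −30.
ε = (dQ/dP)(P/Q) = (-30)(11.2/407).
|ε| < 1, so demand is inelastic at this price.

-0.83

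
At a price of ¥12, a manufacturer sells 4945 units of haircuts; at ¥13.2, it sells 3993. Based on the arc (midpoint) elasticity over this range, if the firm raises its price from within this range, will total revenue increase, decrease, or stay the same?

decrease

Arc ε = (-952/1.2)(12.60/4469.0) ≈ -2.237.
|ε| = 2.24 > 1, so demand is elastic. A price rise therefore reduces total revenue.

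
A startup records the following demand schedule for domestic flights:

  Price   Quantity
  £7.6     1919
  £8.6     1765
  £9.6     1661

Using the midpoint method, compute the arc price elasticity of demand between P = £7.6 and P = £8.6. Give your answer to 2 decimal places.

-0.68

At P = 7.6, Q = 1919; at P = 8.6, Q = 1765.
ΔQ = -154, ΔP = 1.0. Midpoints: P̄ = 8.10, Q̄ = 1842.0.
ε = (ΔQ/ΔP)(P̄/Q̄) = (-154/1.0)(8.10/1842.0).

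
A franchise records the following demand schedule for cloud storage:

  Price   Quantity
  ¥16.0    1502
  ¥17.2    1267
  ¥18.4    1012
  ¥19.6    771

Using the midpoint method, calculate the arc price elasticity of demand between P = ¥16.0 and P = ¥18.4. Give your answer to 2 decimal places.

-2.79

At P = 16.0, Q = 1502; at P = 18.4, Q = 1012.
ΔQ = -490, ΔP = 2.4. Midpoints: P̄ = 17.20, Q̄ = 1257.0.
ε = (ΔQ/ΔP)(P̄/Q̄) = (-490/2.4)(17.20/1257.0).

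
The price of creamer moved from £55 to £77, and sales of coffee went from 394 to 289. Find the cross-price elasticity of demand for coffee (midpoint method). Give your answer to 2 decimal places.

ΔQ_x = 289 − 394 = -105; ΔP_y = 77 − 55 = 22.
Midpoints: P̄_y = 66.00, Q̄_x = 341.5.
ε_xy = (ΔQ_x/ΔP_y)(P̄_y/Q̄_x) = (-105/22)(66.00/341.5).

-0.92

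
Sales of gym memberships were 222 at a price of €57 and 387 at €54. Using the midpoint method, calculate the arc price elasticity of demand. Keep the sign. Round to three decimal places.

-10.025

ΔQ = 387 − 222 = 165; ΔP = 54 − 57 = -3.
Midpoints: P̄ = 55.50, Q̄ = 304.5.
ε = (ΔQ/ΔP)(P̄/Q̄) = (165/-3)(55.50/304.5).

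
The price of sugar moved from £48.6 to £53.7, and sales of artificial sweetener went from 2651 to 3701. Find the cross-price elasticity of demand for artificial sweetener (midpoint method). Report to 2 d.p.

ΔQ_x = 3701 − 2651 = 1050; ΔP_y = 53.7 − 48.6 = 5.1.
Midpoints: P̄_y = 51.15, Q̄_x = 3176.0.
ε_xy = (ΔQ_x/ΔP_y)(P̄_y/Q̄_x) = (1050/5.1)(51.15/3176.0).
ε_xy > 0, so the goods are substitutes.

3.32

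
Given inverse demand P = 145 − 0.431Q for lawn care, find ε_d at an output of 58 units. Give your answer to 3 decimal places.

At Q = 58, P = 145 − 0.431(58) = 120.00.
dP/dQ = −0.431, so dQ/dP = 1/(−0.431) = -2.320.
ε = (dQ/dP)(P/Q) = (-2.320)(120.00/58).

-4.800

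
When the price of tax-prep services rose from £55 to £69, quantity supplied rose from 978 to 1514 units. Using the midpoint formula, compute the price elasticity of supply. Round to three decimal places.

ΔQ = 1514 − 978 = 536; ΔP = 69 − 55 = 14.
Midpoints: P̄ = 62.00, Q̄ = 1246.0.
ε_s = (ΔQ/ΔP)(P̄/Q̄) = (536/14)(62.00/1246.0).

1.905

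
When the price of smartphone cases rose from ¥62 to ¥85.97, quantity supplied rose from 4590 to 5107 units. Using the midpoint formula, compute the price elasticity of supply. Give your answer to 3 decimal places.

0.329

ΔQ = 5107 − 4590 = 517; ΔP = 85.97 − 62 = 23.97.
Midpoints: P̄ = 73.98, Q̄ = 4848.5.
ε_s = (ΔQ/ΔP)(P̄/Q̄) = (517/23.97)(73.98/4848.5).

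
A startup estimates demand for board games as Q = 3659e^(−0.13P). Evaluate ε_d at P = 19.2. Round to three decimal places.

At P = 19.2, Q = 301.553.
dQ/dP = −0.13·3659e^(−0.13P) = −0.13Q = -39.202.
ε = (dQ/dP)(P/Q) = (-39.202)(19.2/301.553).

-2.496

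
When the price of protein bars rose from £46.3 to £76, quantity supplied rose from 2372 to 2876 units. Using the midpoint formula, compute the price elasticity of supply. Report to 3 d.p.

ΔQ = 2876 − 2372 = 504; ΔP = 76 − 46.3 = 29.7.
Midpoints: P̄ = 61.15, Q̄ = 2624.0.
ε_s = (ΔQ/ΔP)(P̄/Q̄) = (504/29.7)(61.15/2624.0).

0.395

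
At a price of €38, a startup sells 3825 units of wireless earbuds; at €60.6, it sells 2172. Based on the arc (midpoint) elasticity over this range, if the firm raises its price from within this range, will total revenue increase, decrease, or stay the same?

Arc ε = (-1653/22.6)(49.30/2998.5) ≈ -1.203.
|ε| = 1.20 > 1, so demand is elastic. A price rise therefore reduces total revenue.

decrease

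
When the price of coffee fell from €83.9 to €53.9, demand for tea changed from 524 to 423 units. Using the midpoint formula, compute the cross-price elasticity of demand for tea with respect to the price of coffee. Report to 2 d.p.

ΔQ_x = 423 − 524 = -101; ΔP_y = 53.9 − 83.9 = -30.0.
Midpoints: P̄_y = 68.90, Q̄_x = 473.5.
ε_xy = (ΔQ_x/ΔP_y)(P̄_y/Q̄_x) = (-101/-30.0)(68.90/473.5).

0.49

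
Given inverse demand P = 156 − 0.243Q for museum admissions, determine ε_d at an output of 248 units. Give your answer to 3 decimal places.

At Q = 248, P = 156 − 0.243(248) = 95.74.
dP/dQ = −0.243, so dQ/dP = 1/(−0.243) = -4.115.
ε = (dQ/dP)(P/Q) = (-4.115)(95.74/248).

-1.589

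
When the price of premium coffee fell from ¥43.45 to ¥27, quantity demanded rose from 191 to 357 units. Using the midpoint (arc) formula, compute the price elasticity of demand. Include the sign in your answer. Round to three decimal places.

ΔQ = 357 − 191 = 166; ΔP = 27 − 43.45 = -16.45.
Midpoints: P̄ = 35.23, Q̄ = 274.0.
ε = (ΔQ/ΔP)(P̄/Q̄) = (166/-16.45)(35.23/274.0).

-1.297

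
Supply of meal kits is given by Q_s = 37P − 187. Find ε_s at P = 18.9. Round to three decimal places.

1.365

At P = 18.9, Q_s = 512.30.
dQ_s/dP = 37.
ε_s = (dQ_s/dP)(P/Q_s) = (37)(18.9/512.30).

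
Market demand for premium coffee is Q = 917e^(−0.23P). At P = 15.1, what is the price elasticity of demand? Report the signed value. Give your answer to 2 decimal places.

-3.47

At P = 15.1, Q = 28.449.
dQ/dP = −0.23·917e^(−0.23P) = −0.23Q = -6.543.
ε = (dQ/dP)(P/Q) = (-6.543)(15.1/28.449).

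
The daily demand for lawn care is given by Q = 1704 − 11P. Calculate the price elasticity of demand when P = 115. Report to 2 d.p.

-2.88

At P = 115, Q = 439.
dQ/dP = −11.
ε = (dQ/dP)(P/Q) = (-11)(115/439).
|ε| > 1, so demand is elastic at this price.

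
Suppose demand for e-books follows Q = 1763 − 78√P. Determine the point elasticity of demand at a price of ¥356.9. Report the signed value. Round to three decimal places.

At P = 356.9, Q = 289.440.
dQ/dP = −78/(2√P) = -2.064.
ε = (dQ/dP)(P/Q) = (-2.064)(356.9/289.440).
|ε| > 1, so demand is elastic at this price.

-2.546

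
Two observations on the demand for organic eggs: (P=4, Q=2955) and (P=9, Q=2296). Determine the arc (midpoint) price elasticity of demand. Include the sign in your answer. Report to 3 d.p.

ΔQ = 2296 − 2955 = -659; ΔP = 9 − 4 = 5.
Midpoints: P̄ = 6.50, Q̄ = 2625.5.
ε = (ΔQ/ΔP)(P̄/Q̄) = (-659/5)(6.50/2625.5).

-0.326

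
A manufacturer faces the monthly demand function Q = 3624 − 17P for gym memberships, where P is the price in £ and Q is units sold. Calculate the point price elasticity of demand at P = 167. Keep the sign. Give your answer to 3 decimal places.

At P = 167, Q = 785.
dQ/dP = −17.
ε = (dQ/dP)(P/Q) = (-17)(167/785).

-3.617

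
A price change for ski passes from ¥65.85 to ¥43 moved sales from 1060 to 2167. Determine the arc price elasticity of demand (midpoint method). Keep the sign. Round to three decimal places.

-1.634

ΔQ = 2167 − 1060 = 1107; ΔP = 43 − 65.85 = -22.85.
Midpoints: P̄ = 54.42, Q̄ = 1613.5.
ε = (ΔQ/ΔP)(P̄/Q̄) = (1107/-22.85)(54.42/1613.5).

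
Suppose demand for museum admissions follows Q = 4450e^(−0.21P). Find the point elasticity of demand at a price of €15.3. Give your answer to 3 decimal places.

At P = 15.3, Q = 179.049.
dQ/dP = −0.21·4450e^(−0.21P) = −0.21Q = -37.600.
ε = (dQ/dP)(P/Q) = (-37.600)(15.3/179.049).

-3.213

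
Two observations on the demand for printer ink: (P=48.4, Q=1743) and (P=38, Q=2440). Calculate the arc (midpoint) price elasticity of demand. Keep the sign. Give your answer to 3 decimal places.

ΔQ = 2440 − 1743 = 697; ΔP = 38 − 48.4 = -10.4.
Midpoints: P̄ = 43.20, Q̄ = 2091.5.
ε = (ΔQ/ΔP)(P̄/Q̄) = (697/-10.4)(43.20/2091.5).

-1.384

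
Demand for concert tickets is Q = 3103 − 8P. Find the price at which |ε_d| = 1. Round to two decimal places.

193.94

For linear demand Q = a − bP, ε = −bP/(a − bP). |ε| = 1 when bP = a − bP, i.e. P = a/(2b).
P = 3103/(2·8) = 3103/16 = 193.9375.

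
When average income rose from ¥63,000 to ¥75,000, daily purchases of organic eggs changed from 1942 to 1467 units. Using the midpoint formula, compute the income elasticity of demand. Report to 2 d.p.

-1.60

ΔQ = -475, ΔI = 12000. Midpoints: Ī = 69,000, Q̄ = 1704.5.
ε_I = (ΔQ/ΔI)(Ī/Q̄) = (-475/12000)(69000/1704.5).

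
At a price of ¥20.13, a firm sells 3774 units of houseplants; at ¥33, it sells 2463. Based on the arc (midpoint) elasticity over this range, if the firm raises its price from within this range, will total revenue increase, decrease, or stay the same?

Arc ε = (-1311/12.87)(26.56/3118.5) ≈ -0.868.
|ε| = 0.87 < 1, so demand is inelastic. A price rise therefore raises total revenue.

increase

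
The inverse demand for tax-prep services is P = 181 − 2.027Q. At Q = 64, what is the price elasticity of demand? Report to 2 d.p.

At Q = 64, P = 181 − 2.027(64) = 51.27.
dP/dQ = −2.027, so dQ/dP = 1/(−2.027) = -0.493.
ε = (dQ/dP)(P/Q) = (-0.493)(51.27/64).

-0.40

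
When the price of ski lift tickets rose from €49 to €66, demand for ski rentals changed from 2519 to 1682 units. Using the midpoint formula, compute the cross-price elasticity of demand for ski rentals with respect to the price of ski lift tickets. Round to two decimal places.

ΔQ_x = 1682 − 2519 = -837; ΔP_y = 66 − 49 = 17.
Midpoints: P̄_y = 57.50, Q̄_x = 2100.5.
ε_xy = (ΔQ_x/ΔP_y)(P̄_y/Q̄_x) = (-837/17)(57.50/2100.5).

-1.35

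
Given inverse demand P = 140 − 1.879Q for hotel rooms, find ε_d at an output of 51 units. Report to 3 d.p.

-0.461

At Q = 51, P = 140 − 1.879(51) = 44.17.
dP/dQ = −1.879, so dQ/dP = 1/(−1.879) = -0.532.
ε = (dQ/dP)(P/Q) = (-0.532)(44.17/51).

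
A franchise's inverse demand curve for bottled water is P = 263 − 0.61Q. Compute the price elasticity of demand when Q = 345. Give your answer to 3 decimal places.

-0.250

At Q = 345, P = 263 − 0.61(345) = 52.55.
dP/dQ = −0.61, so dQ/dP = 1/(−0.61) = -1.639.
ε = (dQ/dP)(P/Q) = (-1.639)(52.55/345).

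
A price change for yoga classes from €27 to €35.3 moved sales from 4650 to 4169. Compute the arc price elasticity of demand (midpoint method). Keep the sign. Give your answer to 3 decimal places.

ΔQ = 4169 − 4650 = -481; ΔP = 35.3 − 27 = 8.3.
Midpoints: P̄ = 31.15, Q̄ = 4409.5.
ε = (ΔQ/ΔP)(P̄/Q̄) = (-481/8.3)(31.15/4409.5).

-0.409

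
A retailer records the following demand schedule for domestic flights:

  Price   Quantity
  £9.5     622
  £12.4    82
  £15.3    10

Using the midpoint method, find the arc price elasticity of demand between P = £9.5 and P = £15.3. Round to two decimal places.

At P = 9.5, Q = 622; at P = 15.3, Q = 10.
ΔQ = -612, ΔP = 5.8. Midpoints: P̄ = 12.40, Q̄ = 316.0.
ε = (ΔQ/ΔP)(P̄/Q̄) = (-612/5.8)(12.40/316.0).

-4.14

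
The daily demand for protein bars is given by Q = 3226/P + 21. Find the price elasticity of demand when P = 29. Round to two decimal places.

-0.84

At P = 29, Q = 132.241.
dQ/dP = −3226/P² = -3.836.
ε = (dQ/dP)(P/Q) = (-3.836)(29/132.241).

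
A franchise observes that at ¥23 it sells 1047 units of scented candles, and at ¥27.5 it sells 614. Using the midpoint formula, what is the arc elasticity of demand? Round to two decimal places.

-2.93

ΔQ = 614 − 1047 = -433; ΔP = 27.5 − 23 = 4.5.
Midpoints: P̄ = 25.25, Q̄ = 830.5.
ε = (ΔQ/ΔP)(P̄/Q̄) = (-433/4.5)(25.25/830.5).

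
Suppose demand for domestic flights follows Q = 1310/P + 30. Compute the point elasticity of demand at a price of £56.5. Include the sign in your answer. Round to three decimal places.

At P = 56.5, Q = 53.186.
dQ/dP = −1310/P² = -0.410.
ε = (dQ/dP)(P/Q) = (-0.410)(56.5/53.186).
|ε| < 1, so demand is inelastic at this price.

-0.436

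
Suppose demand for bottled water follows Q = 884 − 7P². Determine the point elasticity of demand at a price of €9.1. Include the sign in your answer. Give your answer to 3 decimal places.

At P = 9.1, Q = 304.330.
dQ/dP = −14P = -127.400.
ε = (dQ/dP)(P/Q) = (-127.400)(9.1/304.330).

-3.809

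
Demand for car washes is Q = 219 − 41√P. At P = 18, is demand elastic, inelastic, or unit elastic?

Q = 45.052, dQ/dP = -4.832.
ε = (dQ/dP)(P/Q) ≈ -1.931.
|ε| = 1.93 > 1.

elastic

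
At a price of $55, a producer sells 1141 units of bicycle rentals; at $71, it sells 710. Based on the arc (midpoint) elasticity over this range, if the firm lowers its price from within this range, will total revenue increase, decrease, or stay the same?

increase

Arc ε = (-431/16)(63.00/925.5) ≈ -1.834.
|ε| = 1.83 > 1, so demand is elastic. A price cut therefore raises total revenue.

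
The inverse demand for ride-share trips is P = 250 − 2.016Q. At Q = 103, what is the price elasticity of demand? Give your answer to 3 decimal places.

-0.204

At Q = 103, P = 250 − 2.016(103) = 42.35.
dP/dQ = −2.016, so dQ/dP = 1/(−2.016) = -0.496.
ε = (dQ/dP)(P/Q) = (-0.496)(42.35/103).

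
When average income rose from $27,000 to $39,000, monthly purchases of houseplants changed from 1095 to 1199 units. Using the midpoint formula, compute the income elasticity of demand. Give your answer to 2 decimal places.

ΔQ = 104, ΔI = 12000. Midpoints: Ī = 33,000, Q̄ = 1147.0.
ε_I = (ΔQ/ΔI)(Ī/Q̄) = (104/12000)(33000/1147.0).
ε_I > 0, so the good is normal.

0.25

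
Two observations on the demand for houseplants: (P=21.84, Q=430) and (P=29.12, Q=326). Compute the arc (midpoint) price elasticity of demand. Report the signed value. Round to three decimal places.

ΔQ = 326 − 430 = -104; ΔP = 29.12 − 21.84 = 7.28.
Midpoints: P̄ = 25.48, Q̄ = 378.0.
ε = (ΔQ/ΔP)(P̄/Q̄) = (-104/7.28)(25.48/378.0).

-0.963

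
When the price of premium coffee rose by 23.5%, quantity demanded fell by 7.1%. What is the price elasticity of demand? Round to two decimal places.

ε = %ΔQ / %ΔP = (-7.1)/(23.5) = -0.302.

-0.30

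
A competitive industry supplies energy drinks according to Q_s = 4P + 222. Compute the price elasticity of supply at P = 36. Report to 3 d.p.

0.393

At P = 36, Q_s = 366.
dQ_s/dP = 4.
ε_s = (dQ_s/dP)(P/Q_s) = (4)(36/366).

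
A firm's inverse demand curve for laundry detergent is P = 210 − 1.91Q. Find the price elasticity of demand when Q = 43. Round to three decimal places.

-1.557

At Q = 43, P = 210 − 1.91(43) = 127.87.
dP/dQ = −1.91, so dQ/dP = 1/(−1.91) = -0.524.
ε = (dQ/dP)(P/Q) = (-0.524)(127.87/43).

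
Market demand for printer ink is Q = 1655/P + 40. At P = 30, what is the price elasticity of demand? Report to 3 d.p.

-0.580

At P = 30, Q = 95.167.
dQ/dP = −1655/P² = -1.839.
ε = (dQ/dP)(P/Q) = (-1.839)(30/95.167).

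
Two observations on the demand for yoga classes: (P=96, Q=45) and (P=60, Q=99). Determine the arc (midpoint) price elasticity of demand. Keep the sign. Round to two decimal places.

ΔQ = 99 − 45 = 54; ΔP = 60 − 96 = -36.
Midpoints: P̄ = 78.00, Q̄ = 72.0.
ε = (ΔQ/ΔP)(P̄/Q̄) = (54/-36)(78.00/72.0).

-1.63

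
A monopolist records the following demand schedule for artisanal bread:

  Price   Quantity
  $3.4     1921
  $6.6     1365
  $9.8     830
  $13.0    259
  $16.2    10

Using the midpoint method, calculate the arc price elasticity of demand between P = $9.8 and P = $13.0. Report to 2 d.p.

-3.74

At P = 9.8, Q = 830; at P = 13.0, Q = 259.
ΔQ = -571, ΔP = 3.2. Midpoints: P̄ = 11.40, Q̄ = 544.5.
ε = (ΔQ/ΔP)(P̄/Q̄) = (-571/3.2)(11.40/544.5).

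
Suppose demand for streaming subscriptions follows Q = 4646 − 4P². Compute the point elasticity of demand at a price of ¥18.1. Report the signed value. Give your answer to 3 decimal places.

-0.786

At P = 18.1, Q = 3335.560.
dQ/dP = −8P = -144.800.
ε = (dQ/dP)(P/Q) = (-144.800)(18.1/3335.560).
|ε| < 1, so demand is inelastic at this price.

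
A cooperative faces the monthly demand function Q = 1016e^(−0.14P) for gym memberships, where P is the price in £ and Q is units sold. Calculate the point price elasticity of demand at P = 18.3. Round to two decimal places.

At P = 18.3, Q = 78.385.
dQ/dP = −0.14·1016e^(−0.14P) = −0.14Q = -10.974.
ε = (dQ/dP)(P/Q) = (-10.974)(18.3/78.385).

-2.56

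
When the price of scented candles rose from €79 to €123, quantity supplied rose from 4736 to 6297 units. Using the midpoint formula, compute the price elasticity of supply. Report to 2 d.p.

ΔQ = 6297 − 4736 = 1561; ΔP = 123 − 79 = 44.
Midpoints: P̄ = 101.00, Q̄ = 5516.5.
ε_s = (ΔQ/ΔP)(P̄/Q̄) = (1561/44)(101.00/5516.5).

0.65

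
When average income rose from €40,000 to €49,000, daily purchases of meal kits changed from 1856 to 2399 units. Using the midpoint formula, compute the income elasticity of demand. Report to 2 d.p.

1.26

ΔQ = 543, ΔI = 9000. Midpoints: Ī = 44,500, Q̄ = 2127.5.
ε_I = (ΔQ/ΔI)(Ī/Q̄) = (543/9000)(44500/2127.5).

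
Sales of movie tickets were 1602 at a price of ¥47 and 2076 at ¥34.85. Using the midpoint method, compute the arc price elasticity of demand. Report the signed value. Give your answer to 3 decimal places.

-0.868

ΔQ = 2076 − 1602 = 474; ΔP = 34.85 − 47 = -12.15.
Midpoints: P̄ = 40.92, Q̄ = 1839.0.
ε = (ΔQ/ΔP)(P̄/Q̄) = (474/-12.15)(40.92/1839.0).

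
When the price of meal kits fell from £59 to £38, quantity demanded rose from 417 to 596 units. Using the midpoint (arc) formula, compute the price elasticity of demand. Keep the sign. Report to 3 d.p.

-0.816

ΔQ = 596 − 417 = 179; ΔP = 38 − 59 = -21.
Midpoints: P̄ = 48.50, Q̄ = 506.5.
ε = (ΔQ/ΔP)(P̄/Q̄) = (179/-21)(48.50/506.5).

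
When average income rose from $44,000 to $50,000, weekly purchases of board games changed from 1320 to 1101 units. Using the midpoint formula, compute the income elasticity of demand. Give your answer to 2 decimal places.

ΔQ = -219, ΔI = 6000. Midpoints: Ī = 47,000, Q̄ = 1210.5.
ε_I = (ΔQ/ΔI)(Ī/Q̄) = (-219/6000)(47000/1210.5).

-1.42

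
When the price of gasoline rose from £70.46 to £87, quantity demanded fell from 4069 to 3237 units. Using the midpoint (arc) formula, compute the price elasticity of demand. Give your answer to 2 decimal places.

-1.08

ΔQ = 3237 − 4069 = -832; ΔP = 87 − 70.46 = 16.54.
Midpoints: P̄ = 78.73, Q̄ = 3653.0.
ε = (ΔQ/ΔP)(P̄/Q̄) = (-832/16.54)(78.73/3653.0).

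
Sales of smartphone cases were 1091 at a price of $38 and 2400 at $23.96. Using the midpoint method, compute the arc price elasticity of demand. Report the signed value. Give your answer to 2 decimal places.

-1.65

ΔQ = 2400 − 1091 = 1309; ΔP = 23.96 − 38 = -14.04.
Midpoints: P̄ = 30.98, Q̄ = 1745.5.
ε = (ΔQ/ΔP)(P̄/Q̄) = (1309/-14.04)(30.98/1745.5).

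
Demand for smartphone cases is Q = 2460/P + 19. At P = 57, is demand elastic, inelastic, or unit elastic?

Q = 62.158, dQ/dP = -0.757.
ε = (dQ/dP)(P/Q) ≈ -0.694.
|ε| = 0.69 < 1.

inelastic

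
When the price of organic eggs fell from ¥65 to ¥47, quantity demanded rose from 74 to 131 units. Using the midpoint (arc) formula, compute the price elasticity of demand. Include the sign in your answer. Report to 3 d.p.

-1.730

ΔQ = 131 − 74 = 57; ΔP = 47 − 65 = -18.
Midpoints: P̄ = 56.00, Q̄ = 102.5.
ε = (ΔQ/ΔP)(P̄/Q̄) = (57/-18)(56.00/102.5).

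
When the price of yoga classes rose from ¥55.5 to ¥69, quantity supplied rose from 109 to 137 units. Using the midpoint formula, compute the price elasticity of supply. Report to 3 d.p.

ΔQ = 137 − 109 = 28; ΔP = 69 − 55.5 = 13.5.
Midpoints: P̄ = 62.25, Q̄ = 123.0.
ε_s = (ΔQ/ΔP)(P̄/Q̄) = (28/13.5)(62.25/123.0).

1.050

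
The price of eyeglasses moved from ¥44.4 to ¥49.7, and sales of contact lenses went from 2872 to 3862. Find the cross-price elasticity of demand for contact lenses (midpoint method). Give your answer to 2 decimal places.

2.61

ΔQ_x = 3862 − 2872 = 990; ΔP_y = 49.7 − 44.4 = 5.3.
Midpoints: P̄_y = 47.05, Q̄_x = 3367.0.
ε_xy = (ΔQ_x/ΔP_y)(P̄_y/Q̄_x) = (990/5.3)(47.05/3367.0).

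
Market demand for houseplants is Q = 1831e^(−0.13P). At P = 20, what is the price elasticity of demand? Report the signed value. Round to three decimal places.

-2.600

At P = 20, Q = 135.995.
dQ/dP = −0.13·1831e^(−0.13P) = −0.13Q = -17.679.
ε = (dQ/dP)(P/Q) = (-17.679)(20/135.995).
|ε| > 1, so demand is elastic at this price.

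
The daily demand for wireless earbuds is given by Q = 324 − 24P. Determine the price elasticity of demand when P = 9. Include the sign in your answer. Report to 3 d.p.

-2.000

At P = 9, Q = 108.
dQ/dP = −24.
ε = (dQ/dP)(P/Q) = (-24)(9/108).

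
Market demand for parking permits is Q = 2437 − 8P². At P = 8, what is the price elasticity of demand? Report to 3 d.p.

-0.532

At P = 8, Q = 1925.
dQ/dP = −16P = -128.
ε = (dQ/dP)(P/Q) = (-128)(8/1925).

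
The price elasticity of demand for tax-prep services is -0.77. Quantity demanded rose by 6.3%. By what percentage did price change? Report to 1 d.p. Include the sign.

%ΔP ≈ %ΔQ / ε = (6.3%)/(-0.77) = -8.18%.

-8.2%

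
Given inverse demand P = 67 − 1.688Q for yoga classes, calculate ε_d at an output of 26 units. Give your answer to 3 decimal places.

-0.527

At Q = 26, P = 67 − 1.688(26) = 23.11.
dP/dQ = −1.688, so dQ/dP = 1/(−1.688) = -0.592.
ε = (dQ/dP)(P/Q) = (-0.592)(23.11/26).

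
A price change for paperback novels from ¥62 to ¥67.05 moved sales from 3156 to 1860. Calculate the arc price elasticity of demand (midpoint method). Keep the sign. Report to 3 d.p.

ΔQ = 1860 − 3156 = -1296; ΔP = 67.05 − 62 = 5.05.
Midpoints: P̄ = 64.53, Q̄ = 2508.0.
ε = (ΔQ/ΔP)(P̄/Q̄) = (-1296/5.05)(64.53/2508.0).

-6.603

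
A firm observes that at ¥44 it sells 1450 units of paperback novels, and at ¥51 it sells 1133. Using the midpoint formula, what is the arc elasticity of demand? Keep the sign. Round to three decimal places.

-1.666

ΔQ = 1133 − 1450 = -317; ΔP = 51 − 44 = 7.
Midpoints: P̄ = 47.50, Q̄ = 1291.5.
ε = (ΔQ/ΔP)(P̄/Q̄) = (-317/7)(47.50/1291.5).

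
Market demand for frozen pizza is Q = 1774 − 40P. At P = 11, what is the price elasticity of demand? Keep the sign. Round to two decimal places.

-0.33

At P = 11, Q = 1334.
dQ/dP = −40.
ε = (dQ/dP)(P/Q) = (-40)(11/1334).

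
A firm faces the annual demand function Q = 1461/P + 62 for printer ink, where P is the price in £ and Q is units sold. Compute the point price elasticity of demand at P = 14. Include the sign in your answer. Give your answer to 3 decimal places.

At P = 14, Q = 166.357.
dQ/dP = −1461/P² = -7.454.
ε = (dQ/dP)(P/Q) = (-7.454)(14/166.357).

-0.627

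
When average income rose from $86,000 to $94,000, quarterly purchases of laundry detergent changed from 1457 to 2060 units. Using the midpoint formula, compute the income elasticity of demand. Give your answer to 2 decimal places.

ΔQ = 603, ΔI = 8000. Midpoints: Ī = 90,000, Q̄ = 1758.5.
ε_I = (ΔQ/ΔI)(Ī/Q̄) = (603/8000)(90000/1758.5).

3.86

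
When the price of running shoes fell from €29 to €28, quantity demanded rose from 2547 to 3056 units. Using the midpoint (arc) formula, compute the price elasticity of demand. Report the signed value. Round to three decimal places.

-5.178

ΔQ = 3056 − 2547 = 509; ΔP = 28 − 29 = -1.
Midpoints: P̄ = 28.50, Q̄ = 2801.5.
ε = (ΔQ/ΔP)(P̄/Q̄) = (509/-1)(28.50/2801.5).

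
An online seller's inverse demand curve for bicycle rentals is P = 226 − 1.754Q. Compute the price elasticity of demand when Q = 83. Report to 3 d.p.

At Q = 83, P = 226 − 1.754(83) = 80.42.
dP/dQ = −1.754, so dQ/dP = 1/(−1.754) = -0.570.
ε = (dQ/dP)(P/Q) = (-0.570)(80.42/83).

-0.552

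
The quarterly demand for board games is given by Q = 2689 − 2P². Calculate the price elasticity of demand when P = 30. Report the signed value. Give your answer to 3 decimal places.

-4.049

At P = 30, Q = 889.
dQ/dP = −4P = -120.
ε = (dQ/dP)(P/Q) = (-120)(30/889).
|ε| > 1, so demand is elastic at this price.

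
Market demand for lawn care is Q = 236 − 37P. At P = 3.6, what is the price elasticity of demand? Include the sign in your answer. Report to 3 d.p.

-1.296

At P = 3.6, Q = 102.800.
dQ/dP = −37.
ε = (dQ/dP)(P/Q) = (-37)(3.6/102.800).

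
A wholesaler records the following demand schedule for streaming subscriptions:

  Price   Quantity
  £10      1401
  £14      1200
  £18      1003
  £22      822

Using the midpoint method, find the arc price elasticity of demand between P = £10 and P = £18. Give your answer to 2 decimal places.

-0.58

At P = 10, Q = 1401; at P = 18, Q = 1003.
ΔQ = -398, ΔP = 8. Midpoints: P̄ = 14.00, Q̄ = 1202.0.
ε = (ΔQ/ΔP)(P̄/Q̄) = (-398/8)(14.00/1202.0).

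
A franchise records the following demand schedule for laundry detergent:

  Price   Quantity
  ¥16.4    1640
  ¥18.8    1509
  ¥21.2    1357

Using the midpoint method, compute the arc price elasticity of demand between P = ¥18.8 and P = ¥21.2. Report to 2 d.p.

At P = 18.8, Q = 1509; at P = 21.2, Q = 1357.
ΔQ = -152, ΔP = 2.4. Midpoints: P̄ = 20.00, Q̄ = 1433.0.
ε = (ΔQ/ΔP)(P̄/Q̄) = (-152/2.4)(20.00/1433.0).

-0.88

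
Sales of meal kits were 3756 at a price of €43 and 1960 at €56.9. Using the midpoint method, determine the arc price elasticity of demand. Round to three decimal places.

ΔQ = 1960 − 3756 = -1796; ΔP = 56.9 − 43 = 13.9.
Midpoints: P̄ = 49.95, Q̄ = 2858.0.
ε = (ΔQ/ΔP)(P̄/Q̄) = (-1796/13.9)(49.95/2858.0).

-2.258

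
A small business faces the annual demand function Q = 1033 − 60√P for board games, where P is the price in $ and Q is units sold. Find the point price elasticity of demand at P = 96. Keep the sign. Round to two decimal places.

At P = 96, Q = 445.122.
dQ/dP = −60/(2√P) = -3.062.
ε = (dQ/dP)(P/Q) = (-3.062)(96/445.122).

-0.66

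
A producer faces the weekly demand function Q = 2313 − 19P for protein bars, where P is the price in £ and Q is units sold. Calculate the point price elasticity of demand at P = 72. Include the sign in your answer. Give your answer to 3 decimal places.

At P = 72, Q = 945.
dQ/dP = −19.
ε = (dQ/dP)(P/Q) = (-19)(72/945).
|ε| > 1, so demand is elastic at this price.

-1.448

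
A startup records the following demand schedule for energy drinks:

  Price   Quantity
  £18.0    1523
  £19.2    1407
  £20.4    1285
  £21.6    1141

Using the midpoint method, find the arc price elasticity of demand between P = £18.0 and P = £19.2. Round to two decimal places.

At P = 18.0, Q = 1523; at P = 19.2, Q = 1407.
ΔQ = -116, ΔP = 1.2. Midpoints: P̄ = 18.60, Q̄ = 1465.0.
ε = (ΔQ/ΔP)(P̄/Q̄) = (-116/1.2)(18.60/1465.0).

-1.23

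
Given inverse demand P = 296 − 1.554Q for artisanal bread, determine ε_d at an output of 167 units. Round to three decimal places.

-0.141

At Q = 167, P = 296 − 1.554(167) = 36.48.
dP/dQ = −1.554, so dQ/dP = 1/(−1.554) = -0.644.
ε = (dQ/dP)(P/Q) = (-0.644)(36.48/167).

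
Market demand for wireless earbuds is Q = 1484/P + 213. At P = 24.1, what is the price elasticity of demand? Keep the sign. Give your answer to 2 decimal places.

At P = 24.1, Q = 274.577.
dQ/dP = −1484/P² = -2.555.
ε = (dQ/dP)(P/Q) = (-2.555)(24.1/274.577).
|ε| < 1, so demand is inelastic at this price.

-0.22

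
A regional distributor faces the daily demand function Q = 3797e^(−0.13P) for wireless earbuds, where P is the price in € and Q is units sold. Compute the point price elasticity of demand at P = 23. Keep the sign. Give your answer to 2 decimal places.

-2.99

At P = 23, Q = 190.941.
dQ/dP = −0.13·3797e^(−0.13P) = −0.13Q = -24.822.
ε = (dQ/dP)(P/Q) = (-24.822)(23/190.941).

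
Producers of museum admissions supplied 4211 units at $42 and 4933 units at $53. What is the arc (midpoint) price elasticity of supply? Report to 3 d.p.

ΔQ = 4933 − 4211 = 722; ΔP = 53 − 42 = 11.
Midpoints: P̄ = 47.50, Q̄ = 4572.0.
ε_s = (ΔQ/ΔP)(P̄/Q̄) = (722/11)(47.50/4572.0).

0.682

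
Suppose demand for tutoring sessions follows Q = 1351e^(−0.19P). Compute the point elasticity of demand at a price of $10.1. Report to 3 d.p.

-1.919

At P = 10.1, Q = 198.264.
dQ/dP = −0.19·1351e^(−0.19P) = −0.19Q = -37.670.
ε = (dQ/dP)(P/Q) = (-37.670)(10.1/198.264).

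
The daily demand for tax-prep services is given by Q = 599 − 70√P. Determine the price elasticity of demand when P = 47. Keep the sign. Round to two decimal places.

-2.01

At P = 47, Q = 119.104.
dQ/dP = −70/(2√P) = -5.105.
ε = (dQ/dP)(P/Q) = (-5.105)(47/119.104).
|ε| > 1, so demand is elastic at this price.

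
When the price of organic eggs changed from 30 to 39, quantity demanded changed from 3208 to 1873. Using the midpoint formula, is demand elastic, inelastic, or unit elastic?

Arc ε ≈ -2.014.
|ε| = 2.01 > 1.

elastic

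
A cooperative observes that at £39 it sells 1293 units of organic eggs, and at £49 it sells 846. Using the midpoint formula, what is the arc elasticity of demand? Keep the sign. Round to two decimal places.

ΔQ = 846 − 1293 = -447; ΔP = 49 − 39 = 10.
Midpoints: P̄ = 44.00, Q̄ = 1069.5.
ε = (ΔQ/ΔP)(P̄/Q̄) = (-447/10)(44.00/1069.5).

-1.84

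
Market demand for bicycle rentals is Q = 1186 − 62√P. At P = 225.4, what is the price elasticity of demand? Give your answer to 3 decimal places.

At P = 225.4, Q = 255.174.
dQ/dP = −62/(2√P) = -2.065.
ε = (dQ/dP)(P/Q) = (-2.065)(225.4/255.174).

-1.824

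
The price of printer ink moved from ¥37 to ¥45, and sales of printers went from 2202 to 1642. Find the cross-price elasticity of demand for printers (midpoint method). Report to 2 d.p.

-1.49

ΔQ_x = 1642 − 2202 = -560; ΔP_y = 45 − 37 = 8.
Midpoints: P̄_y = 41.00, Q̄_x = 1922.0.
ε_xy = (ΔQ_x/ΔP_y)(P̄_y/Q̄_x) = (-560/8)(41.00/1922.0).
ε_xy < 0, so the goods are complements.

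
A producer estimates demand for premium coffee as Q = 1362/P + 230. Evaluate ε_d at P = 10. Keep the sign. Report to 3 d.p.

-0.372

At P = 10, Q = 366.200.
dQ/dP = −1362/P² = -13.620.
ε = (dQ/dP)(P/Q) = (-13.620)(10/366.200).
|ε| < 1, so demand is inelastic at this price.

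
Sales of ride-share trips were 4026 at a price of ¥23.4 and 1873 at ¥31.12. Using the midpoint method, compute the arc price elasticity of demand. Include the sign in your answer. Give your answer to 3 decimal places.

-2.578

ΔQ = 1873 − 4026 = -2153; ΔP = 31.12 − 23.4 = 7.72.
Midpoints: P̄ = 27.26, Q̄ = 2949.5.
ε = (ΔQ/ΔP)(P̄/Q̄) = (-2153/7.72)(27.26/2949.5).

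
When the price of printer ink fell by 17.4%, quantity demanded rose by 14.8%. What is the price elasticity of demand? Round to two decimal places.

ε = %ΔQ / %ΔP = (14.8)/(-17.4) = -0.851.

-0.85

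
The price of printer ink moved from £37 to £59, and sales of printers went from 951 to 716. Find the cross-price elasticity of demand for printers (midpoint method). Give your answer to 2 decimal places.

-0.62

ΔQ_x = 716 − 951 = -235; ΔP_y = 59 − 37 = 22.
Midpoints: P̄_y = 48.00, Q̄_x = 833.5.
ε_xy = (ΔQ_x/ΔP_y)(P̄_y/Q̄_x) = (-235/22)(48.00/833.5).
ε_xy < 0, so the goods are complements.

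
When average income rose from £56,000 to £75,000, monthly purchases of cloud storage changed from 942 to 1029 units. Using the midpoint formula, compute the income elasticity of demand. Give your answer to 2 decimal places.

ΔQ = 87, ΔI = 19000. Midpoints: Ī = 65,500, Q̄ = 985.5.
ε_I = (ΔQ/ΔI)(Ī/Q̄) = (87/19000)(65500/985.5).

0.30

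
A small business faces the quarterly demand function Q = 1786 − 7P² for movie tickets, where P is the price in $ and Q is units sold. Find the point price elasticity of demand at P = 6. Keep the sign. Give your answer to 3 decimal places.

-0.329

At P = 6, Q = 1534.
dQ/dP = −14P = -84.
ε = (dQ/dP)(P/Q) = (-84)(6/1534).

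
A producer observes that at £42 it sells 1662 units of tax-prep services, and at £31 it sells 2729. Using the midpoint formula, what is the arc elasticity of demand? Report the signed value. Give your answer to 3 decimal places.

-1.613

ΔQ = 2729 − 1662 = 1067; ΔP = 31 − 42 = -11.
Midpoints: P̄ = 36.50, Q̄ = 2195.5.
ε = (ΔQ/ΔP)(P̄/Q̄) = (1067/-11)(36.50/2195.5).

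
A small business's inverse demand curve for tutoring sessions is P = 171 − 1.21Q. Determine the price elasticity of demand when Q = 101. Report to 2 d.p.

At Q = 101, P = 171 − 1.21(101) = 48.79.
dP/dQ = −1.21, so dQ/dP = 1/(−1.21) = -0.826.
ε = (dQ/dP)(P/Q) = (-0.826)(48.79/101).

-0.40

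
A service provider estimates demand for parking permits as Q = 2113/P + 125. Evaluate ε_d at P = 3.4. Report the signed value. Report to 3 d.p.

-0.833

At P = 3.4, Q = 746.471.
dQ/dP = −2113/P² = -182.785.
ε = (dQ/dP)(P/Q) = (-182.785)(3.4/746.471).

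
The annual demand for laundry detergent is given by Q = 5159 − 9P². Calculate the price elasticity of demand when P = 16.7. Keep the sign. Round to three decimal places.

At P = 16.7, Q = 2648.990.
dQ/dP = −18P = -300.600.
ε = (dQ/dP)(P/Q) = (-300.600)(16.7/2648.990).
|ε| > 1, so demand is elastic at this price.

-1.895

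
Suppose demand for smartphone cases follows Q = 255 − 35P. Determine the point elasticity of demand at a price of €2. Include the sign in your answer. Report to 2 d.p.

-0.38

At P = 2, Q = 185.
dQ/dP = −35.
ε = (dQ/dP)(P/Q) = (-35)(2/185).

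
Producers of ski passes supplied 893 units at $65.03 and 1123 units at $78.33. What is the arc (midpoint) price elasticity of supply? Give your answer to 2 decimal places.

ΔQ = 1123 − 893 = 230; ΔP = 78.33 − 65.03 = 13.3.
Midpoints: P̄ = 71.68, Q̄ = 1008.0.
ε_s = (ΔQ/ΔP)(P̄/Q̄) = (230/13.3)(71.68/1008.0).

1.23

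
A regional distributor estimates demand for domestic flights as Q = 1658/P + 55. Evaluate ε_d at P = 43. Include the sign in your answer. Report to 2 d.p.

At P = 43, Q = 93.558.
dQ/dP = −1658/P² = -0.897.
ε = (dQ/dP)(P/Q) = (-0.897)(43/93.558).

-0.41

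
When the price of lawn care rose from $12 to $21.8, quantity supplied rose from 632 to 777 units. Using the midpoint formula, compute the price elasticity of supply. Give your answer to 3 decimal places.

0.355

ΔQ = 777 − 632 = 145; ΔP = 21.8 − 12 = 9.8.
Midpoints: P̄ = 16.90, Q̄ = 704.5.
ε_s = (ΔQ/ΔP)(P̄/Q̄) = (145/9.8)(16.90/704.5).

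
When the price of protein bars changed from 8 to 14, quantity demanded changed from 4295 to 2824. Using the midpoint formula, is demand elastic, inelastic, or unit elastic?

Arc ε ≈ -0.758.
|ε| = 0.76 < 1.

inelastic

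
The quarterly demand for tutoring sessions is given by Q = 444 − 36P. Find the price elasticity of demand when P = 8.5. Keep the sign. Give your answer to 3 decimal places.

-2.217

At P = 8.5, Q = 138.
dQ/dP = −36.
ε = (dQ/dP)(P/Q) = (-36)(8.5/138).
|ε| > 1, so demand is elastic at this price.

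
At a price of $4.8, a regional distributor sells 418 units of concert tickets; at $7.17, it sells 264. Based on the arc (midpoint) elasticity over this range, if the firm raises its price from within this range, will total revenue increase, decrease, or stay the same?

decrease

Arc ε = (-154/2.37)(5.98/341.0) ≈ -1.140.
|ε| = 1.14 > 1, so demand is elastic. A price rise therefore reduces total revenue.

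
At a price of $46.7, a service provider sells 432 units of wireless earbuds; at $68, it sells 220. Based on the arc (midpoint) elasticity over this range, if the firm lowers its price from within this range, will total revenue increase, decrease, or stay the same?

Arc ε = (-212/21.3)(57.35/326.0) ≈ -1.751.
|ε| = 1.75 > 1, so demand is elastic. A price cut therefore raises total revenue.

increase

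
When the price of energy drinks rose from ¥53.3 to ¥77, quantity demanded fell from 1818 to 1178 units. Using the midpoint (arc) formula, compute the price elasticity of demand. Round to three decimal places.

ΔQ = 1178 − 1818 = -640; ΔP = 77 − 53.3 = 23.7.
Midpoints: P̄ = 65.15, Q̄ = 1498.0.
ε = (ΔQ/ΔP)(P̄/Q̄) = (-640/23.7)(65.15/1498.0).

-1.174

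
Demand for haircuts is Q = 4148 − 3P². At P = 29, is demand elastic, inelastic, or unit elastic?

Q = 1625, dQ/dP = -174.
ε = (dQ/dP)(P/Q) ≈ -3.105.
|ε| = 3.11 > 1.

elastic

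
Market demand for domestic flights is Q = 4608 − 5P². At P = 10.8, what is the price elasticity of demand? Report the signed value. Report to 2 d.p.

-0.29

At P = 10.8, Q = 4024.800.
dQ/dP = −10P = -108.
ε = (dQ/dP)(P/Q) = (-108)(10.8/4024.800).
|ε| < 1, so demand is inelastic at this price.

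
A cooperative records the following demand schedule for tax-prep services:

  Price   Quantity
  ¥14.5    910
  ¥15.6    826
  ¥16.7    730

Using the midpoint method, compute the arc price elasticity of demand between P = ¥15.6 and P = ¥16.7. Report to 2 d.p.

-1.81

At P = 15.6, Q = 826; at P = 16.7, Q = 730.
ΔQ = -96, ΔP = 1.1. Midpoints: P̄ = 16.15, Q̄ = 778.0.
ε = (ΔQ/ΔP)(P̄/Q̄) = (-96/1.1)(16.15/778.0).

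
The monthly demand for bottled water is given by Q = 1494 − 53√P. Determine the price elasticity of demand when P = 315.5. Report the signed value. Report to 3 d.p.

At P = 315.5, Q = 552.597.
dQ/dP = −53/(2√P) = -1.492.
ε = (dQ/dP)(P/Q) = (-1.492)(315.5/552.597).

-0.852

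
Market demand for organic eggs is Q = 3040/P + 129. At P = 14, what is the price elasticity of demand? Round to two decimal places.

-0.63

At P = 14, Q = 346.143.
dQ/dP = −3040/P² = -15.510.
ε = (dQ/dP)(P/Q) = (-15.510)(14/346.143).
|ε| < 1, so demand is inelastic at this price.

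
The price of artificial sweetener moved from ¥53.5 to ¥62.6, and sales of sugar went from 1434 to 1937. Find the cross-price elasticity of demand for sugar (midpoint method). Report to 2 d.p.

ΔQ_x = 1937 − 1434 = 503; ΔP_y = 62.6 − 53.5 = 9.1.
Midpoints: P̄_y = 58.05, Q̄_x = 1685.5.
ε_xy = (ΔQ_x/ΔP_y)(P̄_y/Q̄_x) = (503/9.1)(58.05/1685.5).
ε_xy > 0, so the goods are substitutes.

1.90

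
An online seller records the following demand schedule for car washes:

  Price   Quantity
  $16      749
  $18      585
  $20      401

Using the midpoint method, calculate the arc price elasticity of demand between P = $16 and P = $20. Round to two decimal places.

-2.72

At P = 16, Q = 749; at P = 20, Q = 401.
ΔQ = -348, ΔP = 4. Midpoints: P̄ = 18.00, Q̄ = 575.0.
ε = (ΔQ/ΔP)(P̄/Q̄) = (-348/4)(18.00/575.0).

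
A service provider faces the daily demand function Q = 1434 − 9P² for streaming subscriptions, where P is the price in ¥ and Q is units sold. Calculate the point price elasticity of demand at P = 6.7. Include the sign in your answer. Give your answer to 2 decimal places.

-0.78

At P = 6.7, Q = 1029.990.
dQ/dP = −18P = -120.600.
ε = (dQ/dP)(P/Q) = (-120.600)(6.7/1029.990).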